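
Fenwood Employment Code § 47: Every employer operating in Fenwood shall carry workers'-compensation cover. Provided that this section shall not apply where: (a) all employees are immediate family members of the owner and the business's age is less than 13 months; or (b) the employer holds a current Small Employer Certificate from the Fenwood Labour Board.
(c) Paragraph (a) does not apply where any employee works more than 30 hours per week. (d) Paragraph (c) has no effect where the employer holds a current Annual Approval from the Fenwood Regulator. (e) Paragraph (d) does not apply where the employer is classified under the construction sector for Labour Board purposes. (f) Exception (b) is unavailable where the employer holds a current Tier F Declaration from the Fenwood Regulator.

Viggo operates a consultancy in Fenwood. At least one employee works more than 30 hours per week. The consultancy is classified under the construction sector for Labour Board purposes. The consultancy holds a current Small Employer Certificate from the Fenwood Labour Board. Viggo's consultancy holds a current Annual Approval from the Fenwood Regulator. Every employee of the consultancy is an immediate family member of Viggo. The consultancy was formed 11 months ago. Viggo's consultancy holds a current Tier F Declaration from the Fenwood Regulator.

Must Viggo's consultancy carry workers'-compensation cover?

Yes — Viggo's consultancy must carry workers'-compensation cover.

Exception (a): every employee is an immediate family member; the business's age is 11 months, less than the 13 months limit — every condition holds. However, paragraphs (c)–(e) must be considered: (c) operates against (a): at least one employee exceeds 30 hours/week. (d) would limit (c) — a current Annual Approval is held — but (e) sets (d) aside: (e) is engaged — the consultancy is classified under the construction sector. Exception (a) does not apply.
Exception (b): a current Small Employer Certificate is held — every condition holds. But applying paragraph (f): (f) operates — a current Tier F Declaration is held. Exception (b) does not apply.
No exception displaces § 47.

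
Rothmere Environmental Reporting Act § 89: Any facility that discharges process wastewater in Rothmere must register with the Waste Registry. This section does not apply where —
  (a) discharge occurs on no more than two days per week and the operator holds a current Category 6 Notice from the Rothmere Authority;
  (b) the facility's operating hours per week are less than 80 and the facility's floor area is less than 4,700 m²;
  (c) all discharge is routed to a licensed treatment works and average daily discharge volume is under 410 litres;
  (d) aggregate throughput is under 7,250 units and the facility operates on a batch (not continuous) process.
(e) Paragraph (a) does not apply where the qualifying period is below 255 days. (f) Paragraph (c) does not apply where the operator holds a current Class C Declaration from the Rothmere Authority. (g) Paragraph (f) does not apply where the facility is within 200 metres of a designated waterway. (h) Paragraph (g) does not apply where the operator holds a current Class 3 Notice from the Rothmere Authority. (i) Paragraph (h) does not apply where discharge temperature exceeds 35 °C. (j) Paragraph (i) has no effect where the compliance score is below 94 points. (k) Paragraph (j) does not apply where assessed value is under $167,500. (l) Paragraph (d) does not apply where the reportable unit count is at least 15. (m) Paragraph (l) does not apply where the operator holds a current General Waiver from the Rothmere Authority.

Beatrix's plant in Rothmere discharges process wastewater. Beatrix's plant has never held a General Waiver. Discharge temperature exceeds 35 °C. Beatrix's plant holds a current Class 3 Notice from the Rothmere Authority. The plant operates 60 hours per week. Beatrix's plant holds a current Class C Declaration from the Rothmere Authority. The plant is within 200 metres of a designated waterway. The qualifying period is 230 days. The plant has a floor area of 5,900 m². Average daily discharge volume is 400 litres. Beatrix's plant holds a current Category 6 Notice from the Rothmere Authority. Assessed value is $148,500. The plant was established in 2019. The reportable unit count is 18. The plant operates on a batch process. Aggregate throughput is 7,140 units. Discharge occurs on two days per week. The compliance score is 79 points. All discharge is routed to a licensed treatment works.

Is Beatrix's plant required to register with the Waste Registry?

No — exception (c) applies; Beatrix's plant is not required to register with the Waste Registry.

Exception (a): discharge occurs on no more than two days per week; a current Category 6 Notice is held — every condition holds. Turning to paragraph (e): (e) operates against (a): the qualifying period is 230 days, below the 255 days limit. Exception (a) does not apply.
Exception (b) does not apply: the facility's floor area is 5,900 m², not less than 4,700 m².
Exception (c)'s conditions are all satisfied: discharge is routed to a licensed treatment works; average daily discharge volume is 400 litres, under the 410 litres limit. Considering the limiting provisions: (f) would limit (c) — a current Class C Declaration is held — but (g) sets (f) aside: (g) operates against (f): the plant is within 200 m of a designated waterway. (h) is triggered (a current Class 3 Notice is held), but is set aside by (i): (i) applies — discharge temperature exceeds 35 °C. (j) would limit (i) — the compliance score is 79 points, below the 94 points limit — but (k) sets (j) aside: (k) operates against (j): assessed value is $148,500, under the $167,500 limit. (c) remains available.
Exception (d) is satisfied on its face — aggregate throughput is 7,140 units, under the 7,250 units limit; the facility operates on a batch process. However, paragraphs (l)–(m) must be considered: (l) is engaged — the reportable unit count is 18, meeting the 15 threshold. (m) is not engaged (there is no General Waiver in force), so (l) stands. (d) is therefore removed.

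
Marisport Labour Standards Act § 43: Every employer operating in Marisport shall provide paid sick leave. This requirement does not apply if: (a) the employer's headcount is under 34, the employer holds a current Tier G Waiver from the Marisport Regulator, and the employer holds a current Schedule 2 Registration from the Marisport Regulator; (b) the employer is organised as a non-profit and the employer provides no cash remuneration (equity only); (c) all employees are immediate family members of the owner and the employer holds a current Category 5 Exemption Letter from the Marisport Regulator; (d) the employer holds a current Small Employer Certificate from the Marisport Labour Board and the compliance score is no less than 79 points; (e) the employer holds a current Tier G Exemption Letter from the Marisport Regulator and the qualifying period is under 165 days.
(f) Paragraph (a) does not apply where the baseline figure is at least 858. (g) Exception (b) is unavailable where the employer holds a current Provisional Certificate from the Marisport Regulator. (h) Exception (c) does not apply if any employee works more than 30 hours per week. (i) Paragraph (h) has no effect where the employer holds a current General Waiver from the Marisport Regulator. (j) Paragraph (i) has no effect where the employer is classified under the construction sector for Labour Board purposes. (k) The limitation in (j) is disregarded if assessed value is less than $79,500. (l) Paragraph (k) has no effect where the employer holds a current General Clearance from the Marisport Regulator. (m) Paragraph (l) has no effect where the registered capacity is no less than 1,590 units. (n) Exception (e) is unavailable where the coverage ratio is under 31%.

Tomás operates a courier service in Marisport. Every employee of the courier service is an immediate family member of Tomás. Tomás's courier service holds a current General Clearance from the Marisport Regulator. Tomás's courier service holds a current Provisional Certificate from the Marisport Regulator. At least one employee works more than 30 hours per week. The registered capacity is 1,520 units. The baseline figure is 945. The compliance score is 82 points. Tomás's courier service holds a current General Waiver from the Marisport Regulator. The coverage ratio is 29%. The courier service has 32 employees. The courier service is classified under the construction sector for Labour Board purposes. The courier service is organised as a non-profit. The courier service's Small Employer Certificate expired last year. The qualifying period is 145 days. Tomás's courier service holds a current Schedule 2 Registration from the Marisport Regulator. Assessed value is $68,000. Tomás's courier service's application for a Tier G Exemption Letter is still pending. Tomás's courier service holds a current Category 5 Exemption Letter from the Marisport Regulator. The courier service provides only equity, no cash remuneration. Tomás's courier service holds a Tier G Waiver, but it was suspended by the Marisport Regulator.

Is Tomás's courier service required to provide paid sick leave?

Exception (a) fails — there is no Tier G Waiver in force.
All of (b)'s requirements are met (the employer is a non-profit; remuneration is equity-only). But applying paragraph (g): (g) operates — a current Provisional Certificate is held. (b) is therefore removed.
All of (c)'s requirements are met (every employee is an immediate family member; a current Category 5 Exemption Letter is held). But applying paragraphs (h)–(m): (h) operates against (c): at least one employee exceeds 30 hours/week. (i) would limit (h) — a current General Waiver is held — but (j) sets (i) aside: (j) is triggered — the courier service is classified under the construction sector. (k) would limit (j) — assessed value is $68,000, less than the $79,500 limit — but (l) sets (k) aside: (l) is triggered — a current General Clearance is held. (m), which would lift (l), does not operate here — the registered capacity is 1,520 units, short of 1,590 units. (c) is therefore removed.
Exception (d) does not apply: the Small Employer Certificate has expired.
Exception (e) fails — there is no Tier G Exemption Letter in force.
No exception applies. The general rule governs.

Yes — Tomás's courier service must provide paid sick leave.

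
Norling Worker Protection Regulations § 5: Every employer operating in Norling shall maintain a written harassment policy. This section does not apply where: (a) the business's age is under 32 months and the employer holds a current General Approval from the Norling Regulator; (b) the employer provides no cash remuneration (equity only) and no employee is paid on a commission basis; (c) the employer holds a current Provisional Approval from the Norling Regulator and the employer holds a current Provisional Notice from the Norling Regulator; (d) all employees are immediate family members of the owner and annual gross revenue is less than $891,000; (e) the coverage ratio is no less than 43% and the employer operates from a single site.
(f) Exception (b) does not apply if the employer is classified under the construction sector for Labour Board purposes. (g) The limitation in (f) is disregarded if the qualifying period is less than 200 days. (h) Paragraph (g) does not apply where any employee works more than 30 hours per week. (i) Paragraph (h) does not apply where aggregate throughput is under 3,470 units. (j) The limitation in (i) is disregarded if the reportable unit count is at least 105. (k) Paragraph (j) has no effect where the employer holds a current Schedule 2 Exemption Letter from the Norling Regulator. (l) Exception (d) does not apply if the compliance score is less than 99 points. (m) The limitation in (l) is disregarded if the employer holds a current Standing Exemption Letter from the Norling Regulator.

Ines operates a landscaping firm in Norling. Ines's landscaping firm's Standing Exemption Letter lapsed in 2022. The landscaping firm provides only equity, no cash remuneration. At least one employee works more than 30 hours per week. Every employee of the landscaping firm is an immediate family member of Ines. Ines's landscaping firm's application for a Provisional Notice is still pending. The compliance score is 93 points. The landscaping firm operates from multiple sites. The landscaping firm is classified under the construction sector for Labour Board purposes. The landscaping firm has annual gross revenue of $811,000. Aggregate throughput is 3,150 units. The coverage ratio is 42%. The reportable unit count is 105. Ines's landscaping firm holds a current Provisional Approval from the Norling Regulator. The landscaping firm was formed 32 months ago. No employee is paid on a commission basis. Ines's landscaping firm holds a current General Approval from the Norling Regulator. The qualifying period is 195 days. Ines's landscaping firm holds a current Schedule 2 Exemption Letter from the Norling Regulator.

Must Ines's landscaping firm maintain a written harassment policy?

Exception (a) does not apply: the business's age is 32 months, not under 32 months.
All of (b)'s requirements are met (remuneration is equity-only; no employee is paid on commission). Under paragraphs (f)–(k): (f) operates (the landscaping firm is classified under the construction sector), but is itself disapplied by (g): (g) operates against (f): the qualifying period is 195 days, less than the 200 days limit. (h) applies (at least one employee exceeds 30 hours/week), but is displaced by (i): (i) operates against (h): aggregate throughput is 3,150 units, under the 3,470 units limit. (j) would limit (i) — the reportable unit count is 105, meeting the 105 threshold — but (k) sets (j) aside: (k) operates against (j): a current Schedule 2 Exemption Letter is held. Exception (b) stands.
Exception (c) requires that the employer holds a current Provisional Notice from the Norling Regulator; but there is no Provisional Notice in force, so (c) is unavailable.
Exception (d): every employee is an immediate family member; annual gross revenue is $811,000, less than the $891,000 limit — every condition holds. But applying paragraphs (l)–(m): (l) applies — the compliance score is 93 points, less than the 99 points limit. (m) is inapplicable (there is no Standing Exemption Letter in force), so (l) stands. Exception (d) does not apply.
Exception (e) requires that the coverage ratio is no less than 43%; but the coverage ratio is 42%, short of 43%, so (e) is unavailable.

No — exception (b) applies; Ines's landscaping firm is not required to maintain a written harassment policy.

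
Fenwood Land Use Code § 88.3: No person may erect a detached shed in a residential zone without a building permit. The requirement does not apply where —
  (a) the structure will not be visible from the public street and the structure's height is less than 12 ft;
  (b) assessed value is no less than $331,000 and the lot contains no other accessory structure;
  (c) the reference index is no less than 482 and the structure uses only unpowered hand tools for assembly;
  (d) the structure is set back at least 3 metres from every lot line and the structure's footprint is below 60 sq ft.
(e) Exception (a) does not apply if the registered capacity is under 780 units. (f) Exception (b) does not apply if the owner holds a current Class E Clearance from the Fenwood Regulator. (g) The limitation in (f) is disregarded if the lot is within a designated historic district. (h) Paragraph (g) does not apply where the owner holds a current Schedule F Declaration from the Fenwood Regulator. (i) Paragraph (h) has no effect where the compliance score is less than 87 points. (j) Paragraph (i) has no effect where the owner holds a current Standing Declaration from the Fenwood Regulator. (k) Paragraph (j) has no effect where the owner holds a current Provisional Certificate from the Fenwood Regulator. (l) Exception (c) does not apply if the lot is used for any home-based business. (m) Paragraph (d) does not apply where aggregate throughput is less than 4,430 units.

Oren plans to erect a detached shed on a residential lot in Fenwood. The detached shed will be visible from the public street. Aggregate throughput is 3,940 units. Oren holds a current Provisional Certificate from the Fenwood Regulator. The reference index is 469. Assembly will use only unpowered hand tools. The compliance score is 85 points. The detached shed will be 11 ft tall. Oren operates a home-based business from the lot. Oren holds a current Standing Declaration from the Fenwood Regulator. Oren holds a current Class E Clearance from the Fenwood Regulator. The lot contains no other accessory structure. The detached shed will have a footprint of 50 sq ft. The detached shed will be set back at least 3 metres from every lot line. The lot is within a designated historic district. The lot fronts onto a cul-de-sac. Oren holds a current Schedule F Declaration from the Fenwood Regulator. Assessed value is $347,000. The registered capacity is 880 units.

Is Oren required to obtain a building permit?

Exception (a) requires that the structure will not be visible from the public street; but the structure will be visible from the street, so (a) is unavailable.
Exception (b) is satisfied on its face — assessed value is $347,000, meeting the $331,000 threshold; the lot has no other accessory structure. Applying paragraphs (f)–(k): (f) would limit (b) — a current Class E Clearance is held — but (g) sets (f) aside: (g) operates against (f): the lot is in a historic district. (h) would limit (g) — a current Schedule F Declaration is held — but (i) sets (h) aside: (i) operates against (h): the compliance score is 85 points, less than the 87 points limit. (j) would limit (i) — a current Standing Declaration is held — but (k) sets (j) aside: (k) applies — a current Provisional Certificate is held. (b) remains available.
Exception (c) does not apply: the reference index is 469, short of 482.
Exception (d): the setback is at least 3 m on every side; the structure's footprint is 50 sq ft, below the 60 sq ft limit — every condition holds. Turning to paragraph (m): (m) operates against (d): aggregate throughput is 3,940 units, less than the 4,430 units limit. (d) is therefore removed.

No — exception (b) applies; Oren does not need a building permit.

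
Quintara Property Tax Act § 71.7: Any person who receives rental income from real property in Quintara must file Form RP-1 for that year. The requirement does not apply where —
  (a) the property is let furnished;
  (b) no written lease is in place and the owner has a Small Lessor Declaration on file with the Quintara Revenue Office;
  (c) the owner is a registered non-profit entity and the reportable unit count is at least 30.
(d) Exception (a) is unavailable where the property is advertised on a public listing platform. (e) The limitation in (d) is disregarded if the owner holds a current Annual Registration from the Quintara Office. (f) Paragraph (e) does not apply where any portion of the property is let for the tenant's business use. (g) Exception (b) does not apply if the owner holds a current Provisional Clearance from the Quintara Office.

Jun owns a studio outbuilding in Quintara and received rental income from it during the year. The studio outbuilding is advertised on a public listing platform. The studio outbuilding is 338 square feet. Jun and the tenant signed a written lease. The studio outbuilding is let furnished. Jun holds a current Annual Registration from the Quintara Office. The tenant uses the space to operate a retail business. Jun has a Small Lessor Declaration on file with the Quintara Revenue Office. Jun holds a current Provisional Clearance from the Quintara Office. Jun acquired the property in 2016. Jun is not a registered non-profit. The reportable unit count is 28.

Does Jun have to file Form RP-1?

All of (a)'s requirements are met (the property is let furnished). However, paragraphs (d)–(f) must be considered: (d) operates against (a): the property is publicly advertised. (e) would limit (d) — a current Annual Registration is held — but (f) sets (e) aside: (f) is triggered — the space is let for business use. Exception (a) does not apply.
Exception (b) fails — a written lease is in place.
Exception (c) fails — Jun is not a registered non-profit.
Every exception is unavailable, so the rule governs.

Yes — Jun must file Form RP-1.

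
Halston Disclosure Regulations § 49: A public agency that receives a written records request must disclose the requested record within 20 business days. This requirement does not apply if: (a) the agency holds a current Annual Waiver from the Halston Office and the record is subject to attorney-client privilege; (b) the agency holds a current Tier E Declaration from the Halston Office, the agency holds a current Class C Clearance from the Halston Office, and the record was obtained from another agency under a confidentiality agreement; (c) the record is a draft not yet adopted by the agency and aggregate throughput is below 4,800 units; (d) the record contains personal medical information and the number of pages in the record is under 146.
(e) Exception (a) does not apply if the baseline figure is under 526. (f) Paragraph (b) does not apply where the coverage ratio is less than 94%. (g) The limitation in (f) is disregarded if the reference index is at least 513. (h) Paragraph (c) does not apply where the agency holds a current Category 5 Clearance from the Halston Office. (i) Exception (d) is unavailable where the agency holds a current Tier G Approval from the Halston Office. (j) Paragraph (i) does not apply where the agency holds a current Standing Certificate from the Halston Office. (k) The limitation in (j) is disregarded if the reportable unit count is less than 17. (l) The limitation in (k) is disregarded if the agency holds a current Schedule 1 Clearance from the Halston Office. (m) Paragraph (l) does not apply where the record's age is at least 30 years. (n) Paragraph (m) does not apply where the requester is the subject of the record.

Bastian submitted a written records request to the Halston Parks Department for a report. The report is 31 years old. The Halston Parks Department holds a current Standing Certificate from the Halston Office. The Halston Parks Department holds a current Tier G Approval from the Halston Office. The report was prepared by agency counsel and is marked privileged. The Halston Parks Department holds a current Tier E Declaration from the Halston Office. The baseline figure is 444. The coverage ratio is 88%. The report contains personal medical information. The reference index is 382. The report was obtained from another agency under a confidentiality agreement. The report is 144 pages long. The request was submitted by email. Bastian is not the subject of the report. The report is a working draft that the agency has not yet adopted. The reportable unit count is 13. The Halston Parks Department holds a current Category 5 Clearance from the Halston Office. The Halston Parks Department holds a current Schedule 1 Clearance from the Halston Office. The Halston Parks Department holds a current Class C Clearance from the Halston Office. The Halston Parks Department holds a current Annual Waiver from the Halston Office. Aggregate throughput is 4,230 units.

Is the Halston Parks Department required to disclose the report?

Yes — the Halston Parks Department must disclose the report.

Exception (a): a current Annual Waiver is held; the report is privileged — every condition holds. However, paragraph (e) must be considered: (e) is engaged — the baseline figure is 444, under the 526 limit. (a) is therefore removed.
Exception (b) is satisfied on its face — a current Tier E Declaration is held; a current Class C Clearance is held; the report was obtained under a confidentiality agreement. However, paragraphs (f)–(g) must be considered: (f) is triggered — the coverage ratio is 88%, less than the 94% limit. (g), which would lift (f), does not operate here — the reference index is 382, short of 513. (b) is therefore removed.
Exception (c)'s conditions are all satisfied: the report is an unadopted draft; aggregate throughput is 4,230 units, below the 4,800 units limit. But applying paragraph (h): (h) operates against (c): a current Category 5 Clearance is held. (c) is therefore removed.
Exception (d)'s conditions are all satisfied: the report contains personal medical information; the number of pages in the record is 144, under the 146 limit. However, paragraphs (i)–(n) must be considered: (i) applies — a current Tier G Approval is held. (j) would limit (i) — a current Standing Certificate is held — but (k) sets (j) aside: (k) operates — the reportable unit count is 13, less than the 17 limit. (l) would limit (k) — a current Schedule 1 Clearance is held — but (m) sets (l) aside: (m) operates against (l): the record's age is 31 years, meeting the 30 years threshold. (n) does not operate here (Bastian is not the subject of the report), so (m) stands. Exception (d) does not apply.
No exception displaces § 49.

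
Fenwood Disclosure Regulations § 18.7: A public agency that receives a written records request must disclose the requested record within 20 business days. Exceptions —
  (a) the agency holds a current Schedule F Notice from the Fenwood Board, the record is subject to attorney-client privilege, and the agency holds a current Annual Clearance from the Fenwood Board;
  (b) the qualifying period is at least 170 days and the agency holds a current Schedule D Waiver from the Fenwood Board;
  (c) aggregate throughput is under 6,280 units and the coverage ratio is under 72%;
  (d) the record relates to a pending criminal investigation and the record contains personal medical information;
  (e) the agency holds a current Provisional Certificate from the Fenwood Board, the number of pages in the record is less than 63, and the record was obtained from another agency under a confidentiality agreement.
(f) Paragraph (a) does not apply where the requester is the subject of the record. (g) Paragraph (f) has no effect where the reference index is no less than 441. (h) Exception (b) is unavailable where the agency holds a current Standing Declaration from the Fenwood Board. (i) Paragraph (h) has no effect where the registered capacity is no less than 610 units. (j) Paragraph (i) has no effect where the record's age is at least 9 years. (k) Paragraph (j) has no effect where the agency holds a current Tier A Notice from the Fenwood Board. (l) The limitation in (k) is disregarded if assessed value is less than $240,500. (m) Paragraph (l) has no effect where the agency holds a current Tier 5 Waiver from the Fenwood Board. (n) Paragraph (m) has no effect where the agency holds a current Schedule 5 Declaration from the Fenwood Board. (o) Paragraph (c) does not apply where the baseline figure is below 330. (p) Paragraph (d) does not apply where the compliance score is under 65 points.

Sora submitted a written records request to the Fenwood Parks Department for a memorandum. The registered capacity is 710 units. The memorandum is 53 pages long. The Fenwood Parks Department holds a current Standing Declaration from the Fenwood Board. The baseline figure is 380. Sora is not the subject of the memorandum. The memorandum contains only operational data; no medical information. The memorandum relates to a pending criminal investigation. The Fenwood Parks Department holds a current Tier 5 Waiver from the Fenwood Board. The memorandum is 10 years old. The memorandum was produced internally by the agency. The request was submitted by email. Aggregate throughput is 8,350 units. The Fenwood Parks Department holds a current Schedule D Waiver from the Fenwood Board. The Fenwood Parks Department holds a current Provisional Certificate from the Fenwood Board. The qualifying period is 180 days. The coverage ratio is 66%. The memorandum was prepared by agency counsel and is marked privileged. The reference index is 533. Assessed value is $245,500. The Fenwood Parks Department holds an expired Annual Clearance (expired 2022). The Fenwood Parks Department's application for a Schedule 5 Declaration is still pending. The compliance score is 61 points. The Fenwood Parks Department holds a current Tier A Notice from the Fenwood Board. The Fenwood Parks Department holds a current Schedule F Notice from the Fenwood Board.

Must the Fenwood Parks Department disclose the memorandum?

Exception (a) does not apply: no current Annual Clearance is held.
Exception (b) is satisfied on its face — the qualifying period is 180 days, meeting the 170 days threshold; a current Schedule D Waiver is held. As to paragraphs (h)–(n): (h) operates (a current Standing Declaration is held), but is displaced by (i): (i) operates — the registered capacity is 710 units, meeting the 610 units threshold. (j) would limit (i) — the record's age is 10 years, meeting the 9 years threshold — but (k) sets (j) aside: (k) operates against (j): a current Tier A Notice is held. (l) is inapplicable (assessed value is $245,500, not less than $240,500), so (k) stands. (b) remains available.
Exception (c) requires that aggregate throughput is under 6,280 units; but aggregate throughput is 8,350 units, not under 6,280 units, so (c) is unavailable.
Exception (d) fails — the memorandum contains only operational data.
Exception (e) requires that the record was obtained from another agency under a confidentiality agreement; but the memorandum was produced internally, so (e) is unavailable.

No — exception (b) applies; the Fenwood Parks Department is not required to disclose the memorandum.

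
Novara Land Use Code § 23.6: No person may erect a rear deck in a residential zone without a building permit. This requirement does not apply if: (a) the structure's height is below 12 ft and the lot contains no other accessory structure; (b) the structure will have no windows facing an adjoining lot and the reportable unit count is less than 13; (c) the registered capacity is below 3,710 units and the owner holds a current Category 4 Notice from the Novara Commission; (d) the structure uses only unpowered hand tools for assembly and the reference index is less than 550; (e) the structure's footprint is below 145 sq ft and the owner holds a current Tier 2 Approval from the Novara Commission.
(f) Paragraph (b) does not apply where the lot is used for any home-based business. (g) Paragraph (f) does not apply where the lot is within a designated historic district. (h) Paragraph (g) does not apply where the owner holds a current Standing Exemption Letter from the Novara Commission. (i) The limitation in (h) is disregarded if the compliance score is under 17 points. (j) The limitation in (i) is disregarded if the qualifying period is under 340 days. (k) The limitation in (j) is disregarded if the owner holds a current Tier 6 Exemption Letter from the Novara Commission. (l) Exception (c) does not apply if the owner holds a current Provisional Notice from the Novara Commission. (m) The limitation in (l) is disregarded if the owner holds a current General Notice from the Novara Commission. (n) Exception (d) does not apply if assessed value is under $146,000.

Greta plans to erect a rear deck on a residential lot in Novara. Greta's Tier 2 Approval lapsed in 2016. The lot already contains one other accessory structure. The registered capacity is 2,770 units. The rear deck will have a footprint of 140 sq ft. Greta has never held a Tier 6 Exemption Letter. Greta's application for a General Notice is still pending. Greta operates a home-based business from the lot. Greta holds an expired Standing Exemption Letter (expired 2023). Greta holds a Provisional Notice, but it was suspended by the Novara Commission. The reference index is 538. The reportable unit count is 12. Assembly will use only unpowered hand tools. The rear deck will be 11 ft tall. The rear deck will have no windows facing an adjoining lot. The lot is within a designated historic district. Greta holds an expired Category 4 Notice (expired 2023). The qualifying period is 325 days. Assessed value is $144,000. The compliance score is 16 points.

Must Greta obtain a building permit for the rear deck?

Exception (a) does not apply: the lot already has another accessory structure.
Exception (b): no windows face an adjoining lot; the reportable unit count is 12, less than the 13 limit — every condition holds. Considering the limiting provisions: (f) would limit (b) — a home-based business operates on the lot — but (g) sets (f) aside: (g) operates — the lot is in a historic district. (h), which would lift (g), does not operate here — the Standing Exemption Letter is not current. Exception (b) stands.
Exception (c) fails — no current Category 4 Notice is held.
Exception (d) is satisfied on its face — assembly uses only hand tools; the reference index is 538, less than the 550 limit. But applying paragraph (n): (n) operates against (d): assessed value is $144,000, under the $146,000 limit. So (d) is unavailable.
Exception (e) requires that the owner holds a current Tier 2 Approval from the Novara Commission; but there is no Tier 2 Approval in force, so (e) is unavailable.

No — exception (b) applies; Greta does not need a building permit.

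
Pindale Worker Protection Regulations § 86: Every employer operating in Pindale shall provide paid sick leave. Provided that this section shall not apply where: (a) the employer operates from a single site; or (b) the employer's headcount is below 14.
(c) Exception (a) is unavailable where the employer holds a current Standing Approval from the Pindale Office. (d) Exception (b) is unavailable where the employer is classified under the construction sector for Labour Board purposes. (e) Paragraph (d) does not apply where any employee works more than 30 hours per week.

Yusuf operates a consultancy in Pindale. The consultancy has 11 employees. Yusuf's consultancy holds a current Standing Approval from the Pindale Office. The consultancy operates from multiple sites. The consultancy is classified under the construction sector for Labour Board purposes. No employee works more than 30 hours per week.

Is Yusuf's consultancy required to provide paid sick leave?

Exception (a) requires that the employer operates from a single site; but the employer operates from multiple sites, so (a) is unavailable.
All of (b)'s requirements are met (the employer's headcount is 11, below the 14 limit). Turning to paragraphs (d)–(e): (d) is engaged — the consultancy is classified under the construction sector. (e), which would lift (d), is inapplicable — no employee exceeds 30 hours/week. Exception (b) does not apply.
None of the exceptions is available; § 86 applies in full.

Yes — Yusuf's consultancy must provide paid sick leave.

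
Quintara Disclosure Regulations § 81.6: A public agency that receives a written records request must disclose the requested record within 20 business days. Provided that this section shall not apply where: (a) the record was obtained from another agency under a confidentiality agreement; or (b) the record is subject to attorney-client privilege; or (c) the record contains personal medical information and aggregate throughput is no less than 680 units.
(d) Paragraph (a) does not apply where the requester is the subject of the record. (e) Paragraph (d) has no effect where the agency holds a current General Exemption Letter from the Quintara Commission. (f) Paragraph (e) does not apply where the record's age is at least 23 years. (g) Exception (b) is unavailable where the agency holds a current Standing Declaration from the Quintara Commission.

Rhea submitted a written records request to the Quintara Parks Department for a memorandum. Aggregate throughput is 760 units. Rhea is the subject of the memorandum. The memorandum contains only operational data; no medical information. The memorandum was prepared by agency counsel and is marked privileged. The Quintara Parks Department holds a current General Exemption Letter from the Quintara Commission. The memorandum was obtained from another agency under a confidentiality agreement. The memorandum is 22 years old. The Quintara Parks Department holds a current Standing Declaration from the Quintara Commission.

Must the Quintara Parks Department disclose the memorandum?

All of (a)'s requirements are met (the memorandum was obtained under a confidentiality agreement). Applying paragraphs (d)–(f): (d) operates (Rhea is the subject of the memorandum), but is itself disapplied by (e): (e) operates against (d): a current General Exemption Letter is held. (f) does not operate here (the record's age is 22 years, short of 23 years), so (e) stands. Exception (a) stands.
Exception (b): the memorandum is privileged — every condition holds. However, paragraph (g) must be considered: (g) operates against (b): a current Standing Declaration is held. (b) is therefore removed.
Exception (c) requires that the record contains personal medical information; but the memorandum contains only operational data, so (c) is unavailable.

No — exception (a) applies; the Quintara Parks Department is not required to disclose the memorandum.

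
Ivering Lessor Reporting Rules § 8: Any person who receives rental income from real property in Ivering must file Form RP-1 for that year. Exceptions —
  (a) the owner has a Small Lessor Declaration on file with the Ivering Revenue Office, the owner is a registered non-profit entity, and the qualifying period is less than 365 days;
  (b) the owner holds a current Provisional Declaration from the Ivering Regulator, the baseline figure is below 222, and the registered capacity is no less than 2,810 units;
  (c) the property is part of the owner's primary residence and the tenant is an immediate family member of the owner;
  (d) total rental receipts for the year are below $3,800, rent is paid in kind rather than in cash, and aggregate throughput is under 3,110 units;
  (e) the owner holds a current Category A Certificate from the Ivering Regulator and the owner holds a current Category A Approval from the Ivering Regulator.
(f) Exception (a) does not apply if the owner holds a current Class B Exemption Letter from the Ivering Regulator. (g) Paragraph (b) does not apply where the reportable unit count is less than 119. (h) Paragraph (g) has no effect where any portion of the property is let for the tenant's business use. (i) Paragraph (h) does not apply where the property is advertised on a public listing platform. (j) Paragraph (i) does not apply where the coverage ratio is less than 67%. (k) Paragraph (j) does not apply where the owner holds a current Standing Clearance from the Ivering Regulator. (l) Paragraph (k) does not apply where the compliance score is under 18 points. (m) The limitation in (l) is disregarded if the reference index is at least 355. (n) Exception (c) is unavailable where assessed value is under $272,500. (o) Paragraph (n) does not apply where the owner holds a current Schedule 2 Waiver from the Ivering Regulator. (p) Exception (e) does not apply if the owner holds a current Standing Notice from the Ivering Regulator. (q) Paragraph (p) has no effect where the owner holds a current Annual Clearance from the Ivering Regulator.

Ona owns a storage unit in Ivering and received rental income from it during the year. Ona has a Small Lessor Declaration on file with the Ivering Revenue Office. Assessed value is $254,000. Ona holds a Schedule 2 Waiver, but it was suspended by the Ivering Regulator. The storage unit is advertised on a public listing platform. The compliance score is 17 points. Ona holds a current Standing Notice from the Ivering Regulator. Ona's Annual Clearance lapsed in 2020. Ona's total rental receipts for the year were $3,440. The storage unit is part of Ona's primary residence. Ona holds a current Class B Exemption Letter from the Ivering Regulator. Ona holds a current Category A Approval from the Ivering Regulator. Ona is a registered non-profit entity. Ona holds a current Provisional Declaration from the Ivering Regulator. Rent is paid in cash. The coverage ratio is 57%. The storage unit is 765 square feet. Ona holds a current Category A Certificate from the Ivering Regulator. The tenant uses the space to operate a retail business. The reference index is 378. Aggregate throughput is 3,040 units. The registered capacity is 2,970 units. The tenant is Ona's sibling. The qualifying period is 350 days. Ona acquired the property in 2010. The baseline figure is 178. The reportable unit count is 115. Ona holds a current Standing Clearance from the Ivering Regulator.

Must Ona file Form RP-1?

All of (a)'s requirements are met (a Small Lessor Declaration is on file; Ona is a registered non-profit; the qualifying period is 350 days, less than the 365 days limit). Turning to paragraph (f): (f) operates against (a): a current Class B Exemption Letter is held. Exception (a) does not apply.
Exception (b): a current Provisional Declaration is held; the baseline figure is 178, below the 222 limit; the registered capacity is 2,970 units, meeting the 2,810 units threshold — every condition holds. But applying paragraphs (g)–(m): (g) applies — the reportable unit count is 115, less than the 119 limit. (h) would limit (g) — the space is let for business use — but (i) sets (h) aside: (i) operates against (h): the property is publicly advertised. (j) would limit (i) — the coverage ratio is 57%, less than the 67% limit — but (k) sets (j) aside: (k) operates against (j): a current Standing Clearance is held. (l) would limit (k) — the compliance score is 17 points, under the 18 points limit — but (m) sets (l) aside: (m) applies — the reference index is 378, meeting the 355 threshold. (b) is therefore removed.
Exception (c)'s conditions are all satisfied: the storage unit is part of the primary residence; the tenant is an immediate family member. But: (n) is triggered — assessed value is $254,000, under the $272,500 limit. (o) does not operate here (no current Schedule 2 Waiver is held), so (n) stands. (c) is therefore removed.
Exception (d) does not apply: rent is paid in cash.
Exception (e) is satisfied on its face — a current Category A Certificate is held; a current Category A Approval is held. But: (p) is triggered — a current Standing Notice is held. (q) is not engaged (there is no Annual Clearance in force), so (p) stands. (e) is therefore removed.
None of the exceptions is available; § 8 applies in full.

Yes — Ona must file Form RP-1.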